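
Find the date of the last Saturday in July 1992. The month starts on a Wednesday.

July 25, 1992

July 1992 begins on a Wednesday, so the first Saturday is July 4 (3 days later).
July 1992 has 31 days. Adding weeks: 4, 11, 18, 25 — the last one ≤ 31 is the 25th.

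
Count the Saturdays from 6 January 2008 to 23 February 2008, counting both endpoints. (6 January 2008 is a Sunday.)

6 January 2008 is a Sunday; the first Saturday on or after it is 12 January 2008 (6 days later).
From 12 January 2008 to 23 February 2008: 19 + 23 = 42 days (rest of January, February).
42 ÷ 7 = 6 full weeks with remainder 0, so 6 more Saturdays after the first → 7.

7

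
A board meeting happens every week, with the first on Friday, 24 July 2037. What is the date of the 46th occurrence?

The 46th occurrence is 45 intervals after the first: 45 × 7 = 315 days after 24 July 2037.
July has 31 days — 7 days to the end of July leaves 308.
August has 31 days (277 left).
September has 30 days (247 left).
October has 31 days (216 left).
November has 30 days (186 left).
December has 31 days (155 left).
January has 31 days (124 left).
February has 28 days (96 left).
March has 31 days (65 left).
April has 30 days (35 left).
May has 31 days (4 left).
4 days into June → 4 June 2038.

4 June 2038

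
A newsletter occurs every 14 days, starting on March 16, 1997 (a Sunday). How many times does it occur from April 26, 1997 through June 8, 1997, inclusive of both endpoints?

4

Occurrences land 14·i days after March 16, 1997 for i = 0, 1, 2, …
April 26, 1997 is 41 days after the start; 41 ÷ 14 = 2 remainder 13; since the remainder is 13, round up to i = 3. First occurrence in the window: #4 on April 27, 1997 (3×14 = 42 days in).
June 8, 1997 is 84 days after the start; 84 ÷ 14 = 6 remainder 0. Last occurrence in the window: #7 on June 8, 1997.
Occurrences #4 through #7: 4 in total.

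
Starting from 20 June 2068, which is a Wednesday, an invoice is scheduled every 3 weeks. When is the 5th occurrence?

The 5th occurrence is 4 intervals after the first: 4 × 21 = 84 days after 20 June 2068.
June has 30 days — 10 days to the end of June leaves 74.
July has 31 days (43 left).
August has 31 days (12 left).
12 days into September → 12 September 2068.

12 September 2068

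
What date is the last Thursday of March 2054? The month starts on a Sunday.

26 March 2054

March 2054 begins on a Sunday, so the first Thursday is March 5 (4 days later).
March 2054 has 31 days. Adding weeks: 5, 12, 19, 26 — the last one ≤ 31 is the 26th.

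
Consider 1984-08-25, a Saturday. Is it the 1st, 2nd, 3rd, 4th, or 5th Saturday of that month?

4th

Day 25 falls in week ⌈25/7⌉ of the month.
Days 1–7 hold the 1st Saturday, 8–14 the 2nd, 15–21 the 3rd, 22–28 the 4th, 29–31 the 5th.
25 is in the range for the 4th.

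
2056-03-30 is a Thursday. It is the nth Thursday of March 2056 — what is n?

Day 30 falls in week ⌈30/7⌉ of the month.
Days 1–7 hold the 1st Thursday, 8–14 the 2nd, 15–21 the 3rd, 22–28 the 4th, 29–31 the 5th.
30 is in the range for the 5th.

5th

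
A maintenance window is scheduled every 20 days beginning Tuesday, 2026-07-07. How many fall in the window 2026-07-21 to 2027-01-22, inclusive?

Occurrences land 20·i days after 2026-07-07 for i = 0, 1, 2, …
2026-07-21 is 14 days after the start; 14 ÷ 20 = 0 remainder 14; since the remainder is 14, round up to i = 1. First occurrence in the window: #2 on 2026-07-27 (1×20 = 20 days in).
2027-01-22 is 199 days after the start; 199 ÷ 20 = 9 remainder 19. Last occurrence in the window: #10 on 2027-01-03.
Occurrences #2 through #10: 9 in total.

9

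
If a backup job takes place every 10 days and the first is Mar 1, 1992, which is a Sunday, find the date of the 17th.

The 17th occurrence is 16 intervals after the first: 16 × 10 = 160 days after Mar 1, 1992.
Mar has 31 days — 30 days to the end of Mar leaves 130.
Apr has 30 days (100 left).
May has 31 days (69 left).
Jun has 30 days (39 left).
Jul has 31 days (8 left).
8 days into Aug → Aug 8, 1992.

Aug 8, 1992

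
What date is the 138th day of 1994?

January has 31 days (138 − 31 = 107 remain).
February has 28 days (107 − 28 = 79 remain).
March has 31 days (79 − 31 = 48 remain).
April has 30 days (48 − 30 = 18 remain).
18 into May → May 18.

May 18, 1994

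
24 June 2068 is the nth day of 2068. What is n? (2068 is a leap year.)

Days in months before June: 31 + 29 + 31 + 30 + 31 = 152.
Plus 24 days into June → day 176.

176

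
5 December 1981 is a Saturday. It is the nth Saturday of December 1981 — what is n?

1st

Day 5 falls in week ⌈5/7⌉ of the month.
Days 1–7 hold the 1st Saturday, 8–14 the 2nd, 15–21 the 3rd, 22–28 the 4th, 29–31 the 5th.
5 is in the range for the 1st.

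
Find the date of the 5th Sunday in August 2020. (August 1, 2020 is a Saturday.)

August 30, 2020

August 2020 begins on a Saturday, so the first Sunday is August 2 (1 day later).
The 5th Sunday is 4 weeks later: 2 + 28 = 30.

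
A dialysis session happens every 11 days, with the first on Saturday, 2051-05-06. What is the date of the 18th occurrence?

The 18th occurrence is 17 intervals after the first: 17 × 11 = 187 days after 2051-05-06.
May has 31 days — 25 days to the end of May leaves 162.
June has 30 days (132 left).
July has 31 days (101 left).
August has 31 days (70 left).
September has 30 days (40 left).
October has 31 days (9 left).
9 days into November → 2051-11-09.

2051-11-09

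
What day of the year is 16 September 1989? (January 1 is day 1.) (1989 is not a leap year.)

Days in months before September: 31 + 28 + 31 + 30 + 31 + 30 + 31 + 31 = 243.
Plus 16 days into September → day 259.

259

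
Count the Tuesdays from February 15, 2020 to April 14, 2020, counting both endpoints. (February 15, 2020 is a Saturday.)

February 15, 2020 is a Saturday; the first Tuesday on or after it is February 18, 2020 (3 days later).
From February 18, 2020 to April 14, 2020: 11 + 31 + 14 = 56 days (rest of February, March, April).
56 ÷ 7 = 8 full weeks with remainder 0, so 8 more Tuesdays after the first → 9.

9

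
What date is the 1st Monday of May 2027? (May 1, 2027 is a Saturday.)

2027-05-03

May 2027 begins on a Saturday, so the first Monday is May 3 (2 days later).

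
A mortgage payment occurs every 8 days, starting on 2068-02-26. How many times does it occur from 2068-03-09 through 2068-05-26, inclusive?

10

Occurrences land 8·i days after 2068-02-26 for i = 0, 1, 2, …
2068-03-09 is 12 days after the start; 12 ÷ 8 = 1 remainder 4; since the remainder is 4, round up to i = 2. First occurrence in the window: #3 on 2068-03-13 (2×8 = 16 days in).
2068-05-26 is 90 days after the start; 90 ÷ 8 = 11 remainder 2. Last occurrence in the window: #12 on 2068-05-24.
Occurrences #3 through #12: 10 in total.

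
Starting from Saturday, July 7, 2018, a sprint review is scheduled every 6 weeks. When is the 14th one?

January 4, 2020

The 14th occurrence is 13 intervals after the first: 13 × 42 = 546 days after July 7, 2018.
July has 31 days — 24 days to the end of July leaves 522.
From end of July to end of 2018 is 153 days (369 left).
2019 has 365 days (4 left).
4 days into January → January 4, 2020.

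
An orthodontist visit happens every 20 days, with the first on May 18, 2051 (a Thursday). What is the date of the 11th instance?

The 11th occurrence is 10 intervals after the first: 10 × 20 = 200 days after May 18, 2051.
May has 31 days — 13 days to the end of May leaves 187.
June has 30 days (157 left).
July has 31 days (126 left).
August has 31 days (95 left).
September has 30 days (65 left).
October has 31 days (34 left).
November has 30 days (4 left).
4 days into December → December 4, 2051.

December 4, 2051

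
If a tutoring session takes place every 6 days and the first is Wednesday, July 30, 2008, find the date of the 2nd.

The 2nd occurrence is 1 interval after the first: 1 × 6 = 6 days after July 30, 2008.
July has 31 days — 1 day to the end of July leaves 5.
5 days into August → August 5, 2008.

August 5, 2008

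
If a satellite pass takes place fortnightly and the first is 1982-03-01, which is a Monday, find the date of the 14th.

The 14th occurrence is 13 intervals after the first: 13 × 14 = 182 days after 1982-03-01.
March has 31 days — 30 days to the end of March leaves 152.
April has 30 days (122 left).
May has 31 days (91 left).
June has 30 days (61 left).
July has 31 days (30 left).
30 days into August → 1982-08-30.

1982-08-30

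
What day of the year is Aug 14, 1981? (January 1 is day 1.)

226

Days in months before Aug: 31 + 28 + 31 + 30 + 31 + 30 + 31 = 212.
Plus 14 days into Aug → day 226.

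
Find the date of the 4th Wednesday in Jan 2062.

The first Wednesday of Jan 2062 is Jan 4.
The 4th Wednesday is 3 weeks later: 4 + 21 = 25.

Jan 25, 2062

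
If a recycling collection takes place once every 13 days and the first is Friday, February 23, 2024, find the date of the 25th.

December 31, 2024

The 25th occurrence is 24 intervals after the first: 24 × 13 = 312 days after February 23, 2024.
February has 29 days — 6 days to the end of February leaves 306.
March has 31 days (275 left).
April has 30 days (245 left).
May has 31 days (214 left).
June has 30 days (184 left).
July has 31 days (153 left).
August has 31 days (122 left).
September has 30 days (92 left).
October has 31 days (61 left).
November has 30 days (31 left).
31 days into December → December 31, 2024.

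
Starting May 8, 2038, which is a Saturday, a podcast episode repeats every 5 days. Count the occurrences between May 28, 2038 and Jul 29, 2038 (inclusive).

Occurrences land 5·i days after May 8, 2038 for i = 0, 1, 2, …
May 28, 2038 is 20 days after the start; 20 ÷ 5 = 4 remainder 0. First occurrence in the window: #5 on May 28, 2038 (4×5 = 20 days in).
Jul 29, 2038 is 82 days after the start; 82 ÷ 5 = 16 remainder 2. Last occurrence in the window: #17 on Jul 27, 2038.
Occurrences #5 through #17: 13 in total.

13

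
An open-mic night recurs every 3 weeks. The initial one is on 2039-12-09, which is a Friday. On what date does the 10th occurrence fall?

The 10th occurrence is 9 intervals after the first: 9 × 21 = 189 days after 2039-12-09.
December has 31 days — 22 days to the end of December leaves 167.
January has 31 days (136 left).
February has 29 days (107 left).
March has 31 days (76 left).
April has 30 days (46 left).
May has 31 days (15 left).
15 days into June → 2040-06-15.

2040-06-15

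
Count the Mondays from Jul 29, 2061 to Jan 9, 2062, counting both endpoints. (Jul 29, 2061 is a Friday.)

24

Jul 29, 2061 is a Friday; the first Monday on or after it is Aug 1, 2061 (3 days later).
From Aug 1, 2061 to Jan 9, 2062: 30 + 30 + 31 + 30 + 31 + 9 = 161 days (rest of Aug, Sep, Oct, Nov, Dec, Jan).
161 ÷ 7 = 23 full weeks with remainder 0, so 23 more Mondays after the first → 24.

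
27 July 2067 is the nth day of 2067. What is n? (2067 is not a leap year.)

Days in months before July: 31 + 28 + 31 + 30 + 31 + 30 = 181.
Plus 27 days into July → day 208.

208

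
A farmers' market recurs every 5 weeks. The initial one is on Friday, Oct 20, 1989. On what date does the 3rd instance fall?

The 3rd occurrence is 2 intervals after the first: 2 × 35 = 70 days after Oct 20, 1989.
Oct has 31 days — 11 days to the end of Oct leaves 59.
Nov has 30 days (29 left).
29 days into Dec → Dec 29, 1989.

Dec 29, 1989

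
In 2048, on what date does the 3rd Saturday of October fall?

17 October 2048

October 2048 begins on a Thursday, so the first Saturday is October 3 (2 days later).
The 3rd Saturday is 2 weeks later: 3 + 14 = 17.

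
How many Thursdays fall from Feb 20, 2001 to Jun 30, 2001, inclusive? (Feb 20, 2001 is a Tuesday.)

19

Feb 20, 2001 is a Tuesday; the first Thursday on or after it is Feb 22, 2001 (2 days later).
From Feb 22, 2001 to Jun 30, 2001: 6 + 31 + 30 + 31 + 30 = 128 days (rest of Feb, Mar, Apr, May, Jun).
128 ÷ 7 = 18 full weeks with remainder 2, so 18 more Thursdays after the first → 19.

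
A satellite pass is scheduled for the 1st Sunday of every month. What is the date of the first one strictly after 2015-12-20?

2016-01-03

December 2015 starts on a Tuesday, so its 1st Sunday is 2015-12-06 (5 days in).
That is not after 2015-12-20, so look at January 2016.
January 2016 starts on a Friday, so its 1st Sunday is 2016-01-03 (2 days in).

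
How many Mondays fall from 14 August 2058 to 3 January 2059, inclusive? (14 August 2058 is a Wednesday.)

20

14 August 2058 is a Wednesday; the first Monday on or after it is 19 August 2058 (5 days later).
From 19 August 2058 to 3 January 2059: 12 + 30 + 31 + 30 + 31 + 3 = 137 days (rest of August, September, October, November, December, January).
137 ÷ 7 = 19 full weeks with remainder 4, so 19 more Mondays after the first → 20.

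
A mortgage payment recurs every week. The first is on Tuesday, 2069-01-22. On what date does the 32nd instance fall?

2069-08-27

The 32nd occurrence is 31 intervals after the first: 31 × 7 = 217 days after 2069-01-22.
January has 31 days — 9 days to the end of January leaves 208.
February has 28 days (180 left).
March has 31 days (149 left).
April has 30 days (119 left).
May has 31 days (88 left).
June has 30 days (58 left).
July has 31 days (27 left).
27 days into August → 2069-08-27.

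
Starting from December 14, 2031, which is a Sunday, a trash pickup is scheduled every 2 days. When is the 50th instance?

March 21, 2032

The 50th occurrence is 49 intervals after the first: 49 × 2 = 98 days after December 14, 2031.
December has 31 days — 17 days to the end of December leaves 81.
January has 31 days (50 left).
February has 29 days (21 left).
21 days into March → March 21, 2032.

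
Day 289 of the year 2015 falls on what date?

Oct 16, 2015

Jan has 31 days (289 − 31 = 258 remain).
Feb has 28 days (258 − 28 = 230 remain).
Mar has 31 days (230 − 31 = 199 remain).
Apr has 30 days (199 − 30 = 169 remain).
May has 31 days (169 − 31 = 138 remain).
Jun has 30 days (138 − 30 = 108 remain).
Jul has 31 days (108 − 31 = 77 remain).
Aug has 31 days (77 − 31 = 46 remain).
Sep has 30 days (46 − 30 = 16 remain).
16 into Oct → Oct 16.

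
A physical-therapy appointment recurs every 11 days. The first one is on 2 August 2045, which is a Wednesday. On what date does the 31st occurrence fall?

28 June 2046

The 31st occurrence is 30 intervals after the first: 30 × 11 = 330 days after 2 August 2045.
August has 31 days — 29 days to the end of August leaves 301.
September has 30 days (271 left).
October has 31 days (240 left).
November has 30 days (210 left).
December has 31 days (179 left).
January has 31 days (148 left).
February has 28 days (120 left).
March has 31 days (89 left).
April has 30 days (59 left).
May has 31 days (28 left).
28 days into June → 28 June 2046.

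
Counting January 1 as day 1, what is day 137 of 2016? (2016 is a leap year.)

16 May 2016

January has 31 days (137 − 31 = 106 remain).
February has 29 days (106 − 29 = 77 remain).
March has 31 days (77 − 31 = 46 remain).
April has 30 days (46 − 30 = 16 remain).
16 into May → May 16.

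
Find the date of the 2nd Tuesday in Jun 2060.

The first Tuesday of Jun 2060 is Jun 1.
The 2nd Tuesday is 1 weeks later: 1 + 7 = 8.

Jun 8, 2060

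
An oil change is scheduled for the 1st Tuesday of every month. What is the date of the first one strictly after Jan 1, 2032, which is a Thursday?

Jan 2032 starts on a Thursday, so its 1st Tuesday is Jan 6, 2032 (5 days in).
Jan 6, 2032 is after Jan 1, 2032, so that is the next one.

Jan 6, 2032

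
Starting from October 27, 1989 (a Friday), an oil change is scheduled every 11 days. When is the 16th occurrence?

The 16th occurrence is 15 intervals after the first: 15 × 11 = 165 days after October 27, 1989.
October has 31 days — 4 days to the end of October leaves 161.
November has 30 days (131 left).
December has 31 days (100 left).
January has 31 days (69 left).
February has 28 days (41 left).
March has 31 days (10 left).
10 days into April → April 10, 1990.

April 10, 1990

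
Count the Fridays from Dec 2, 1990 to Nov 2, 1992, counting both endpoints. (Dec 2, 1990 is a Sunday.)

100

Dec 2, 1990 is a Sunday; the first Friday on or after it is Dec 7, 1990 (5 days later).
From Dec 7, 1990 to Nov 2, 1992: 24 + 365 + 307 = 696 days (rest of 1990, 1991, to Nov 2, 1992 in 1992).
696 ÷ 7 = 99 full weeks with remainder 3, so 99 more Fridays after the first → 100.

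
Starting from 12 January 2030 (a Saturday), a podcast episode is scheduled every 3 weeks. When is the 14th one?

The 14th occurrence is 13 intervals after the first: 13 × 21 = 273 days after 12 January 2030.
January has 31 days — 19 days to the end of January leaves 254.
February has 28 days (226 left).
March has 31 days (195 left).
April has 30 days (165 left).
May has 31 days (134 left).
June has 30 days (104 left).
July has 31 days (73 left).
August has 31 days (42 left).
September has 30 days (12 left).
12 days into October → 12 October 2030.

12 October 2030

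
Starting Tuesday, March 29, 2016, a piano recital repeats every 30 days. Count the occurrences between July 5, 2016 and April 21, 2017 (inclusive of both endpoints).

Occurrences land 30·i days after March 29, 2016 for i = 0, 1, 2, …
July 5, 2016 is 98 days after the start; 98 ÷ 30 = 3 remainder 8; since the remainder is 8, round up to i = 4. First occurrence in the window: #5 on July 27, 2016 (4×30 = 120 days in).
April 21, 2017 is 388 days after the start; 388 ÷ 30 = 12 remainder 28. Last occurrence in the window: #13 on March 24, 2017.
Occurrences #5 through #13: 9 in total.

9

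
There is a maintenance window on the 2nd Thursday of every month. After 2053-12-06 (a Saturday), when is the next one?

2053-12-11

December 2053 starts on a Monday; its first Thursday is the 4th, so the 2nd Thursday is the 11th — 2053-12-11.
2053-12-11 is after 2053-12-06, so that is the next one.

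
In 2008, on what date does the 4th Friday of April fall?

The first Friday of April 2008 is April 4.
The 4th Friday is 3 weeks later: 4 + 21 = 25.

25 April 2008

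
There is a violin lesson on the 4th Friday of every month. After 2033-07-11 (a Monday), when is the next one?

July 2033 starts on a Friday; its first Friday is the 1st, so the 4th Friday is the 22nd — 2033-07-22.
2033-07-22 is after 2033-07-11, so that is the next one.

2033-07-22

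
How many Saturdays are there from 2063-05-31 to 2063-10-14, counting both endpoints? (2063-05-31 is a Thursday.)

20

2063-05-31 is a Thursday; the first Saturday on or after it is 2063-06-02 (2 days later).
From 2063-06-02 to 2063-10-14: 28 + 31 + 31 + 30 + 14 = 134 days (rest of June, July, August, September, October).
134 ÷ 7 = 19 full weeks with remainder 1, so 19 more Saturdays after the first → 20.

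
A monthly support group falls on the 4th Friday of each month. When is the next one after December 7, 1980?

December 26, 1980

December 1980 starts on a Monday; its first Friday is the 5th, so the 4th Friday is the 26th — December 26, 1980.
December 26, 1980 is after December 7, 1980, so that is the next one.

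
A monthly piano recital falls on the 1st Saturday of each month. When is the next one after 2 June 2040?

June 2040 starts on a Friday, so its 1st Saturday is 2 June 2040 (1 day in).
That is not after 2 June 2040, so look at July 2040.
July 2040 starts on a Sunday, so its 1st Saturday is 7 July 2040 (6 days in).

7 July 2040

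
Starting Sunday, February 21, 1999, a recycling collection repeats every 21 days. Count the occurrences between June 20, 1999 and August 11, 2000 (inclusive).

Occurrences land 21·i days after February 21, 1999 for i = 0, 1, 2, …
June 20, 1999 is 119 days after the start; 119 ÷ 21 = 5 remainder 14; since the remainder is 14, round up to i = 6. First occurrence in the window: #7 on June 27, 1999 (6×21 = 126 days in).
August 11, 2000 is 537 days after the start; 537 ÷ 21 = 25 remainder 12. Last occurrence in the window: #26 on July 30, 2000.
Occurrences #7 through #26: 20 in total.

20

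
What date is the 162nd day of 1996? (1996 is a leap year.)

June 10, 1996

January has 31 days (162 − 31 = 131 remain).
February has 29 days (131 − 29 = 102 remain).
March has 31 days (102 − 31 = 71 remain).
April has 30 days (71 − 30 = 41 remain).
May has 31 days (41 − 31 = 10 remain).
10 into June → June 10.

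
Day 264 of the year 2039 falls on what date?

Jan has 31 days (264 − 31 = 233 remain).
Feb has 28 days (233 − 28 = 205 remain).
Mar has 31 days (205 − 31 = 174 remain).
Apr has 30 days (174 − 30 = 144 remain).
May has 31 days (144 − 31 = 113 remain).
Jun has 30 days (113 − 30 = 83 remain).
Jul has 31 days (83 − 31 = 52 remain).
Aug has 31 days (52 − 31 = 21 remain).
21 into Sep → Sep 21.

Sep 21, 2039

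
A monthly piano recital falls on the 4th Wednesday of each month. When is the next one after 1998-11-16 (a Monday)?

1998-11-25

November 1998 starts on a Sunday; its first Wednesday is the 4th, so the 4th Wednesday is the 25th — 1998-11-25.
1998-11-25 is after 1998-11-16, so that is the next one.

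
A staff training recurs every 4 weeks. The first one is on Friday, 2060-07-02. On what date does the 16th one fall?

2061-08-26

The 16th occurrence is 15 intervals after the first: 15 × 28 = 420 days after 2060-07-02.
July has 31 days — 29 days to the end of July leaves 391.
August has 31 days (360 left).
September has 30 days (330 left).
October has 31 days (299 left).
November has 30 days (269 left).
December has 31 days (238 left).
January has 31 days (207 left).
February has 28 days (179 left).
March has 31 days (148 left).
April has 30 days (118 left).
May has 31 days (87 left).
June has 30 days (57 left).
July has 31 days (26 left).
26 days into August → 2061-08-26.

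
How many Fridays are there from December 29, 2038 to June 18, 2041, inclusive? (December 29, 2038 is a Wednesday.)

129

December 29, 2038 is a Wednesday; the first Friday on or after it is December 31, 2038 (2 days later).
From December 31, 2038 to June 18, 2041: 0 + 365 + 366 + 169 = 900 days (rest of 2038, 2039, 2040, to June 18, 2041 in 2041).
900 ÷ 7 = 128 full weeks with remainder 4, so 128 more Fridays after the first → 129.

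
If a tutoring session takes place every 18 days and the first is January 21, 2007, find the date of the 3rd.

The 3rd occurrence is 2 intervals after the first: 2 × 18 = 36 days after January 21, 2007.
January has 31 days — 10 days to the end of January leaves 26.
26 days into February → February 26, 2007.

February 26, 2007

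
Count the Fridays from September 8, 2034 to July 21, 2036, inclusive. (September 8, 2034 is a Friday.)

98

September 8, 2034 is a Friday; the first Friday on or after it is September 8, 2034.
From September 8, 2034 to July 21, 2036: 114 + 365 + 203 = 682 days (rest of 2034, 2035, to July 21, 2036 in 2036).
682 ÷ 7 = 97 full weeks with remainder 3, so 97 more Fridays after the first → 98.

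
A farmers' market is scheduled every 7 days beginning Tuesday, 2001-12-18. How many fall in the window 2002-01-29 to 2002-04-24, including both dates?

13

Occurrences land 7·i days after 2001-12-18 for i = 0, 1, 2, …
2002-01-29 is 42 days after the start; 42 ÷ 7 = 6 remainder 0. First occurrence in the window: #7 on 2002-01-29 (6×7 = 42 days in).
2002-04-24 is 127 days after the start; 127 ÷ 7 = 18 remainder 1. Last occurrence in the window: #19 on 2002-04-23.
Occurrences #7 through #19: 13 in total.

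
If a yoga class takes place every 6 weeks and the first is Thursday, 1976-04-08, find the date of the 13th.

The 13th occurrence is 12 intervals after the first: 12 × 42 = 504 days after 1976-04-08.
April has 30 days — 22 days to the end of April leaves 482.
From end of April to end of 1976 is 245 days (237 left).
January has 31 days (206 left).
February has 28 days (178 left).
March has 31 days (147 left).
April has 30 days (117 left).
May has 31 days (86 left).
June has 30 days (56 left).
July has 31 days (25 left).
25 days into August → 1977-08-25.

1977-08-25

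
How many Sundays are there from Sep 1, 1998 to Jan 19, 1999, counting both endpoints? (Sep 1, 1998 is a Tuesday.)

20

Sep 1, 1998 is a Tuesday; the first Sunday on or after it is Sep 6, 1998 (5 days later).
From Sep 6, 1998 to Jan 19, 1999: 24 + 31 + 30 + 31 + 19 = 135 days (rest of Sep, Oct, Nov, Dec, Jan).
135 ÷ 7 = 19 full weeks with remainder 2, so 19 more Sundays after the first → 20.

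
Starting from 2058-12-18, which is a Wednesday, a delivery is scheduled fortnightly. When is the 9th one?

2059-04-09

The 9th occurrence is 8 intervals after the first: 8 × 14 = 112 days after 2058-12-18.
December has 31 days — 13 days to the end of December leaves 99.
January has 31 days (68 left).
February has 28 days (40 left).
March has 31 days (9 left).
9 days into April → 2059-04-09.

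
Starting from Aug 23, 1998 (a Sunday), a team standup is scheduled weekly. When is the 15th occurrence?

Nov 29, 1998

The 15th occurrence is 14 intervals after the first: 14 × 7 = 98 days after Aug 23, 1998.
Aug has 31 days — 8 days to the end of Aug leaves 90.
Sep has 30 days (60 left).
Oct has 31 days (29 left).
29 days into Nov → Nov 29, 1998.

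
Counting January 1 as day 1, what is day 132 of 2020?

11 May 2020

January has 31 days (132 − 31 = 101 remain).
February has 29 days (101 − 29 = 72 remain).
March has 31 days (72 − 31 = 41 remain).
April has 30 days (41 − 30 = 11 remain).
11 into May → May 11.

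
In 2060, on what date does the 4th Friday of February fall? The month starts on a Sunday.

2060-02-27

February 2060 begins on a Sunday, so the first Friday is February 6 (5 days later).
The 4th Friday is 3 weeks later: 6 + 21 = 27.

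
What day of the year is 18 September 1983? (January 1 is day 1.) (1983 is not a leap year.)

261

Days in months before September: 31 + 28 + 31 + 30 + 31 + 30 + 31 + 31 = 243.
Plus 18 days into September → day 261.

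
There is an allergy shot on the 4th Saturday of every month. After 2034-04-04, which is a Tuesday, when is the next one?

2034-04-22

April 2034 starts on a Saturday; its first Saturday is the 1st, so the 4th Saturday is the 22nd — 2034-04-22.
2034-04-22 is after 2034-04-04, so that is the next one.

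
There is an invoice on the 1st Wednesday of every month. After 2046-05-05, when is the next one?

2046-06-06

May 2046 starts on a Tuesday, so its 1st Wednesday is 2046-05-02 (1 day in).
That is not after 2046-05-05, so look at June 2046.
June 2046 starts on a Friday, so its 1st Wednesday is 2046-06-06 (5 days in).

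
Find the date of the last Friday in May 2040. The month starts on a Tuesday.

May 2040 begins on a Tuesday, so the first Friday is May 4 (3 days later).
May 2040 has 31 days. Adding weeks: 4, 11, 18, 25 — the last one ≤ 31 is the 25th.

May 25, 2040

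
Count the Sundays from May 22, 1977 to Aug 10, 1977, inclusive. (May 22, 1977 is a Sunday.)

12

May 22, 1977 is a Sunday; the first Sunday on or after it is May 22, 1977.
From May 22, 1977 to Aug 10, 1977: 9 + 30 + 31 + 10 = 80 days (rest of May, Jun, Jul, Aug).
80 ÷ 7 = 11 full weeks with remainder 3, so 11 more Sundays after the first → 12.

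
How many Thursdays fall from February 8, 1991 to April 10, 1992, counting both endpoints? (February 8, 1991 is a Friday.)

61

February 8, 1991 is a Friday; the first Thursday on or after it is February 14, 1991 (6 days later).
From February 14, 1991 to April 10, 1992: 320 + 101 = 421 days (rest of 1991, to April 10, 1992 in 1992).
421 ÷ 7 = 60 full weeks with remainder 1, so 60 more Thursdays after the first → 61.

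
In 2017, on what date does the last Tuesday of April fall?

April 25, 2017

April 2017 begins on a Saturday, so the first Tuesday is April 4 (3 days later).
April 2017 has 30 days. Adding weeks: 4, 11, 18, 25 — the last one ≤ 30 is the 25th.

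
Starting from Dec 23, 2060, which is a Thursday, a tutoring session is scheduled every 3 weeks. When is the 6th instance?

Apr 7, 2061

The 6th occurrence is 5 intervals after the first: 5 × 21 = 105 days after Dec 23, 2060.
Dec has 31 days — 8 days to the end of Dec leaves 97.
Jan has 31 days (66 left).
Feb has 28 days (38 left).
Mar has 31 days (7 left).
7 days into Apr → Apr 7, 2061.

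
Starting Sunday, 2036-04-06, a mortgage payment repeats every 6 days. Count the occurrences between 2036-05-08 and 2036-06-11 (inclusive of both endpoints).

6

Occurrences land 6·i days after 2036-04-06 for i = 0, 1, 2, …
2036-05-08 is 32 days after the start; 32 ÷ 6 = 5 remainder 2; since the remainder is 2, round up to i = 6. First occurrence in the window: #7 on 2036-05-12 (6×6 = 36 days in).
2036-06-11 is 66 days after the start; 66 ÷ 6 = 11 remainder 0. Last occurrence in the window: #12 on 2036-06-11.
Occurrences #7 through #12: 6 in total.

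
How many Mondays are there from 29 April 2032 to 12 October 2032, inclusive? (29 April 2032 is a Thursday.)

29 April 2032 is a Thursday; the first Monday on or after it is 3 May 2032 (4 days later).
From 3 May 2032 to 12 October 2032: 28 + 30 + 31 + 31 + 30 + 12 = 162 days (rest of May, June, July, August, September, October).
162 ÷ 7 = 23 full weeks with remainder 1, so 23 more Mondays after the first → 24.

24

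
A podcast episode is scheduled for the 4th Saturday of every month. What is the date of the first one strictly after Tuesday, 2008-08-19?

August 2008 starts on a Friday; its first Saturday is the 2nd, so the 4th Saturday is the 23rd — 2008-08-23.
2008-08-23 is after 2008-08-19, so that is the next one.

2008-08-23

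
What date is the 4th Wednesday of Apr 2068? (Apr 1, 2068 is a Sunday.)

Apr 2068 begins on a Sunday, so the first Wednesday is Apr 4 (3 days later).
The 4th Wednesday is 3 weeks later: 4 + 21 = 25.

Apr 25, 2068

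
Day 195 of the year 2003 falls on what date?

Jan has 31 days (195 − 31 = 164 remain).
Feb has 28 days (164 − 28 = 136 remain).
Mar has 31 days (136 − 31 = 105 remain).
Apr has 30 days (105 − 30 = 75 remain).
May has 31 days (75 − 31 = 44 remain).
Jun has 30 days (44 − 30 = 14 remain).
14 into Jul → Jul 14.

Jul 14, 2003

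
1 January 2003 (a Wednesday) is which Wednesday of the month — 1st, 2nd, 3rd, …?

Day 1 falls in week ⌈1/7⌉ of the month.
Days 1–7 hold the 1st Wednesday, 8–14 the 2nd, 15–21 the 3rd, 22–28 the 4th, 29–31 the 5th.
1 is in the range for the 1st.

1st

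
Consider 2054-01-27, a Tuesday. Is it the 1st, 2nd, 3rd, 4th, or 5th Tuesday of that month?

Day 27 falls in week ⌈27/7⌉ of the month.
Days 1–7 hold the 1st Tuesday, 8–14 the 2nd, 15–21 the 3rd, 22–28 the 4th, 29–31 the 5th.
27 is in the range for the 4th.

4th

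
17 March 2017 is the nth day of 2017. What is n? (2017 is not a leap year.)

76

Days in months before March: 31 + 28 = 59.
Plus 17 days into March → day 76.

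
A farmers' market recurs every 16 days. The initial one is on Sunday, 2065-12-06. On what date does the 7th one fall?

2066-03-12

The 7th occurrence is 6 intervals after the first: 6 × 16 = 96 days after 2065-12-06.
December has 31 days — 25 days to the end of December leaves 71.
January has 31 days (40 left).
February has 28 days (12 left).
12 days into March → 2066-03-12.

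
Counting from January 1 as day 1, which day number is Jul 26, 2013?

207

Days in months before Jul: 31 + 28 + 31 + 30 + 31 + 30 = 181.
Plus 26 days into Jul → day 207.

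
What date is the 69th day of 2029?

January has 31 days (69 − 31 = 38 remain).
February has 28 days (38 − 28 = 10 remain).
10 into March → March 10.

2029-03-10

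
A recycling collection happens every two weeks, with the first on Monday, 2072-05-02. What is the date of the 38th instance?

2073-10-02

The 38th occurrence is 37 intervals after the first: 37 × 14 = 518 days after 2072-05-02.
May has 31 days — 29 days to the end of May leaves 489.
From end of May to end of 2072 is 214 days (275 left).
January has 31 days (244 left).
February has 28 days (216 left).
March has 31 days (185 left).
April has 30 days (155 left).
May has 31 days (124 left).
June has 30 days (94 left).
July has 31 days (63 left).
August has 31 days (32 left).
September has 30 days (2 left).
2 days into October → 2073-10-02.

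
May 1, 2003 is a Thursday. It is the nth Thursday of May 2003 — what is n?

1st

Day 1 falls in week ⌈1/7⌉ of the month.
Days 1–7 hold the 1st Thursday, 8–14 the 2nd, 15–21 the 3rd, 22–28 the 4th, 29–31 the 5th.
1 is in the range for the 1st.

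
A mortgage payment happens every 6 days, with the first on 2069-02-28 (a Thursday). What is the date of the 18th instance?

2069-06-10

The 18th occurrence is 17 intervals after the first: 17 × 6 = 102 days after 2069-02-28.
February has 28 days — 0 days to the end of February leaves 102.
March has 31 days (71 left).
April has 30 days (41 left).
May has 31 days (10 left).
10 days into June → 2069-06-10.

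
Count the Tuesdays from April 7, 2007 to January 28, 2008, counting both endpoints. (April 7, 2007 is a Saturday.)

42

April 7, 2007 is a Saturday; the first Tuesday on or after it is April 10, 2007 (3 days later).
From April 10, 2007 to January 28, 2008: 20 + 31 + 30 + 31 + 31 + 30 + 31 + 30 + 31 + 28 = 293 days (rest of April, May, June, July, August, September, October, November, December, January).
293 ÷ 7 = 41 full weeks with remainder 6, so 41 more Tuesdays after the first → 42.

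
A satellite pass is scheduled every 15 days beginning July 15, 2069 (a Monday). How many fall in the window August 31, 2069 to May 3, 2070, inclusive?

Occurrences land 15·i days after July 15, 2069 for i = 0, 1, 2, …
August 31, 2069 is 47 days after the start; 47 ÷ 15 = 3 remainder 2; since the remainder is 2, round up to i = 4. First occurrence in the window: #5 on September 13, 2069 (4×15 = 60 days in).
May 3, 2070 is 292 days after the start; 292 ÷ 15 = 19 remainder 7. Last occurrence in the window: #20 on April 26, 2070.
Occurrences #5 through #20: 16 in total.

16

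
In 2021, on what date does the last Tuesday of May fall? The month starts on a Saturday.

May 2021 begins on a Saturday, so the first Tuesday is May 4 (3 days later).
May 2021 has 31 days. Adding weeks: 4, 11, 18, 25 — the last one ≤ 31 is the 25th.

May 25, 2021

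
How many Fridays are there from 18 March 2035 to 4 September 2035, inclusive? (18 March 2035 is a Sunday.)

24

18 March 2035 is a Sunday; the first Friday on or after it is 23 March 2035 (5 days later).
From 23 March 2035 to 4 September 2035: 8 + 30 + 31 + 30 + 31 + 31 + 4 = 165 days (rest of March, April, May, June, July, August, September).
165 ÷ 7 = 23 full weeks with remainder 4, so 23 more Fridays after the first → 24.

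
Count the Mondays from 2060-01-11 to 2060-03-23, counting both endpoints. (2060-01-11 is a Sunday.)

11

2060-01-11 is a Sunday; the first Monday on or after it is 2060-01-12 (1 day later).
From 2060-01-12 to 2060-03-23: 19 + 29 + 23 = 71 days (rest of January, February, March).
71 ÷ 7 = 10 full weeks with remainder 1, so 10 more Mondays after the first → 11.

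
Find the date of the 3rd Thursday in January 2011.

January 2011 begins on a Saturday, so the first Thursday is January 6 (5 days later).
The 3rd Thursday is 2 weeks later: 6 + 14 = 20.

January 20, 2011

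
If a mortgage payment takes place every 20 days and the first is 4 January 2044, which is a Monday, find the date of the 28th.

27 June 2045

The 28th occurrence is 27 intervals after the first: 27 × 20 = 540 days after 4 January 2044.
January has 31 days — 27 days to the end of January leaves 513.
From end of January to end of 2044 is 335 days (178 left).
January has 31 days (147 left).
February has 28 days (119 left).
March has 31 days (88 left).
April has 30 days (58 left).
May has 31 days (27 left).
27 days into June → 27 June 2045.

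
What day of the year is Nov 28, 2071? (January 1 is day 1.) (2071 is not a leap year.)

Days in months before Nov: 31 + 28 + 31 + 30 + 31 + 30 + 31 + 31 + 30 + 31 = 304.
Plus 28 days into Nov → day 332.

332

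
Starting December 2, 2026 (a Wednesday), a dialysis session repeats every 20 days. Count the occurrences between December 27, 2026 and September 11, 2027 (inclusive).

Occurrences land 20·i days after December 2, 2026 for i = 0, 1, 2, …
December 27, 2026 is 25 days after the start; 25 ÷ 20 = 1 remainder 5; since the remainder is 5, round up to i = 2. First occurrence in the window: #3 on January 11, 2027 (2×20 = 40 days in).
September 11, 2027 is 283 days after the start; 283 ÷ 20 = 14 remainder 3. Last occurrence in the window: #15 on September 8, 2027.
Occurrences #3 through #15: 13 in total.

13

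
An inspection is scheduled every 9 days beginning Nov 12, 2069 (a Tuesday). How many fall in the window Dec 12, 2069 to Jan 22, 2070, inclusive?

4

Occurrences land 9·i days after Nov 12, 2069 for i = 0, 1, 2, …
Dec 12, 2069 is 30 days after the start; 30 ÷ 9 = 3 remainder 3; since the remainder is 3, round up to i = 4. First occurrence in the window: #5 on Dec 18, 2069 (4×9 = 36 days in).
Jan 22, 2070 is 71 days after the start; 71 ÷ 9 = 7 remainder 8. Last occurrence in the window: #8 on Jan 14, 2070.
Occurrences #5 through #8: 4 in total.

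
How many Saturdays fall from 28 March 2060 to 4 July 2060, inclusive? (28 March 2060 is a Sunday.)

28 March 2060 is a Sunday; the first Saturday on or after it is 3 April 2060 (6 days later).
From 3 April 2060 to 4 July 2060: 27 + 31 + 30 + 4 = 92 days (rest of April, May, June, July).
92 ÷ 7 = 13 full weeks with remainder 1, so 13 more Saturdays after the first → 14.

14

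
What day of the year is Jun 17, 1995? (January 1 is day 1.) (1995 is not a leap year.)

Days in months before Jun: 31 + 28 + 31 + 30 + 31 = 151.
Plus 17 days into Jun → day 168.

168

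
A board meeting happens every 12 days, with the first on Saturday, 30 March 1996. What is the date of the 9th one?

The 9th occurrence is 8 intervals after the first: 8 × 12 = 96 days after 30 March 1996.
March has 31 days — 1 day to the end of March leaves 95.
April has 30 days (65 left).
May has 31 days (34 left).
June has 30 days (4 left).
4 days into July → 4 July 1996.

4 July 1996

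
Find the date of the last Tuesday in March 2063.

March 2063 begins on a Thursday, so the first Tuesday is March 6 (5 days later).
March 2063 has 31 days. Adding weeks: 6, 13, 20, 27 — the last one ≤ 31 is the 27th.

27 March 2063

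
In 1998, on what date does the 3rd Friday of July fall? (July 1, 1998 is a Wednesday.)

1998-07-17

July 1998 begins on a Wednesday, so the first Friday is July 3 (2 days later).
The 3rd Friday is 2 weeks later: 3 + 14 = 17.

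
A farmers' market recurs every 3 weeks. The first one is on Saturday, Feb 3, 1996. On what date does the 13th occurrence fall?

The 13th occurrence is 12 intervals after the first: 12 × 21 = 252 days after Feb 3, 1996.
Feb has 29 days — 26 days to the end of Feb leaves 226.
Mar has 31 days (195 left).
Apr has 30 days (165 left).
May has 31 days (134 left).
Jun has 30 days (104 left).
Jul has 31 days (73 left).
Aug has 31 days (42 left).
Sep has 30 days (12 left).
12 days into Oct → Oct 12, 1996.

Oct 12, 1996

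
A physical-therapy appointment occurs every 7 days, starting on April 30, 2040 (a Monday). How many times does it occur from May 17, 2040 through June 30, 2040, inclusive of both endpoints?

Occurrences land 7·i days after April 30, 2040 for i = 0, 1, 2, …
May 17, 2040 is 17 days after the start; 17 ÷ 7 = 2 remainder 3; since the remainder is 3, round up to i = 3. First occurrence in the window: #4 on May 21, 2040 (3×7 = 21 days in).
June 30, 2040 is 61 days after the start; 61 ÷ 7 = 8 remainder 5. Last occurrence in the window: #9 on June 25, 2040.
Occurrences #4 through #9: 6 in total.

6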